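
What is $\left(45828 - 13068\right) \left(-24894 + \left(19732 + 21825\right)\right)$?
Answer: $545879880$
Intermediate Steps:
$\left(45828 - 13068\right) \left(-24894 + \left(19732 + 21825\right)\right) = 32760 \left(-24894 + 41557\right) = 32760 \cdot 16663 = 545879880$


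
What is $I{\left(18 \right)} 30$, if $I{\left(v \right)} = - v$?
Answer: $-540$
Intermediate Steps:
$I{\left(18 \right)} 30 = \left(-1\right) 18 \cdot 30 = \left(-18\right) 30 = -540$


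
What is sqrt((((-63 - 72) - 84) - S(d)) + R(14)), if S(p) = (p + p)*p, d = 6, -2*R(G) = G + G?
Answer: I*sqrt(305) ≈ 17.464*I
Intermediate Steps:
R(G) = -G (R(G) = -(G + G)/2 = -G)
S(p) = 2*p**2 (S(p) = (2*p)*p = 2*p**2)
sqrt((((-63 - 72) - 84) - S(d)) + R(14)) = sqrt((((-63 - 72) - 84) - 2*6**2) - 1*14) = sqrt(((-135 - 84) - 2*36) - 14) = sqrt((-219 - 1*72) - 14) = sqrt((-219 - 72) - 14) = sqrt(-291 - 14) = sqrt(-305) = I*sqrt(305)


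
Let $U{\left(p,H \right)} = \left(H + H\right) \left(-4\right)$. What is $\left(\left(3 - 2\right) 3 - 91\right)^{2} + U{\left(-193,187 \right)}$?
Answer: $6248$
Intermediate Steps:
$U{\left(p,H \right)} = - 8 H$ ($U{\left(p,H \right)} = 2 H \left(-4\right) = - 8 H$)
$\left(\left(3 - 2\right) 3 - 91\right)^{2} + U{\left(-193,187 \right)} = \left(\left(3 - 2\right) 3 - 91\right)^{2} - 1496 = \left(1 \cdot 3 - 91\right)^{2} - 1496 = \left(3 - 91\right)^{2} - 1496 = \left(-88\right)^{2} - 1496 = 7744 - 1496 = 6248$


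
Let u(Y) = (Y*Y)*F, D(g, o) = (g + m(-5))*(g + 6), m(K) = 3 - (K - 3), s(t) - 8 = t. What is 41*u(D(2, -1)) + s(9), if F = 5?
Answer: 2217297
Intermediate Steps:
s(t) = 8 + t
m(K) = 6 - K (m(K) = 3 - (-3 + K) = 3 + (3 - K) = 6 - K)
D(g, o) = (6 + g)*(11 + g) (D(g, o) = (g + (6 - 1*(-5)))*(g + 6) = (g + (6 + 5))*(6 + g) = (g + 11)*(6 + g) = (11 + g)*(6 + g) = (6 + g)*(11 + g))
u(Y) = 5*Y² (u(Y) = (Y*Y)*5 = Y²*5 = 5*Y²)
41*u(D(2, -1)) + s(9) = 41*(5*(66 + 2² + 17*2)²) + (8 + 9) = 41*(5*(66 + 4 + 34)²) + 17 = 41*(5*104²) + 17 = 41*(5*10816) + 17 = 41*54080 + 17 = 2217280 + 17 = 2217297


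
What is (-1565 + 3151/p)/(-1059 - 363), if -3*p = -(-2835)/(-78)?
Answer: 411049/447930 ≈ 0.91766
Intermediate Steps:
p = 315/26 (p = -(-1)*(-2835/(-78))/3 = -(-1)*(-2835*(-1/78))/3 = -(-1)*945/(3*26) = -⅓*(-945/26) = 315/26 ≈ 12.115)
(-1565 + 3151/p)/(-1059 - 363) = (-1565 + 3151/(315/26))/(-1059 - 363) = (-1565 + 3151*(26/315))/(-1422) = (-1565 + 81926/315)*(-1/1422) = -411049/315*(-1/1422) = 411049/447930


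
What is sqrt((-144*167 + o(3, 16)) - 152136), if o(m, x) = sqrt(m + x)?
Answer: sqrt(-176184 + sqrt(19)) ≈ 419.74*I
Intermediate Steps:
sqrt((-144*167 + o(3, 16)) - 152136) = sqrt((-144*167 + sqrt(3 + 16)) - 152136) = sqrt((-24048 + sqrt(19)) - 152136) = sqrt(-176184 + sqrt(19))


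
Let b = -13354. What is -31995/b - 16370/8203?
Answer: 43850005/109542862 ≈ 0.40030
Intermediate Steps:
-31995/b - 16370/8203 = -31995/(-13354) - 16370/8203 = -31995*(-1/13354) - 16370*1/8203 = 31995/13354 - 16370/8203 = 43850005/109542862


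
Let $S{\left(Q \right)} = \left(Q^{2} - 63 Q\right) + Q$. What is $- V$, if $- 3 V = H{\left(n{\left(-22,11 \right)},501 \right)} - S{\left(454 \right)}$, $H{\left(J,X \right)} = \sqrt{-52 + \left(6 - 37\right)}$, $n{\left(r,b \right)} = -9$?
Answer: $- \frac{177968}{3} + \frac{i \sqrt{83}}{3} \approx -59323.0 + 3.0368 i$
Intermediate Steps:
$H{\left(J,X \right)} = i \sqrt{83}$ ($H{\left(J,X \right)} = \sqrt{-52 + \left(6 - 37\right)} = \sqrt{-52 - 31} = \sqrt{-83} = i \sqrt{83}$)
$S{\left(Q \right)} = Q^{2} - 62 Q$
$V = \frac{177968}{3} - \frac{i \sqrt{83}}{3}$ ($V = - \frac{i \sqrt{83} - 454 \left(-62 + 454\right)}{3} = - \frac{i \sqrt{83} - 454 \cdot 392}{3} = - \frac{i \sqrt{83} - 177968}{3} = - \frac{-177968 + i \sqrt{83}}{3} = \frac{177968}{3} - \frac{i \sqrt{83}}{3} \approx 59323.0 - 3.0368 i$)
$- V = - (\frac{177968}{3} - \frac{i \sqrt{83}}{3}) = - \frac{177968}{3} + \frac{i \sqrt{83}}{3}$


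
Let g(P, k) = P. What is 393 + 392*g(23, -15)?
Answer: 9409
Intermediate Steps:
393 + 392*g(23, -15) = 393 + 392*23 = 393 + 9016 = 9409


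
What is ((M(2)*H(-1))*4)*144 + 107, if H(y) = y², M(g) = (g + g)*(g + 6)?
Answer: 18539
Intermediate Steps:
M(g) = 2*g*(6 + g) (M(g) = (2*g)*(6 + g) = 2*g*(6 + g))
((M(2)*H(-1))*4)*144 + 107 = (((2*2*(6 + 2))*(-1)²)*4)*144 + 107 = (((2*2*8)*1)*4)*144 + 107 = ((32*1)*4)*144 + 107 = (32*4)*144 + 107 = 128*144 + 107 = 18432 + 107 = 18539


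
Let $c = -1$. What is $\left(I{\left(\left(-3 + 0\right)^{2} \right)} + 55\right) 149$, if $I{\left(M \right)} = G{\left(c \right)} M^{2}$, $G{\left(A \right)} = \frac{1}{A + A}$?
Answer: $\frac{4321}{2} \approx 2160.5$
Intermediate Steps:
$G{\left(A \right)} = \frac{1}{2 A}$
$I{\left(M \right)} = - \frac{M^{2}}{2}$ ($I{\left(M \right)} = \frac{1}{2 \left(-1\right)} M^{2} = \frac{1}{2} \left(-1\right) M^{2} = - \frac{M^{2}}{2}$)
$\left(I{\left(\left(-3 + 0\right)^{2} \right)} + 55\right) 149 = \left(- \frac{\left(\left(-3 + 0\right)^{2}\right)^{2}}{2} + 55\right) 149 = \left(- \frac{\left(\left(-3\right)^{2}\right)^{2}}{2} + 55\right) 149 = \left(- \frac{9^{2}}{2} + 55\right) 149 = \left(\left(- \frac{1}{2}\right) 81 + 55\right) 149 = \left(- \frac{81}{2} + 55\right) 149 = \frac{29}{2} \cdot 149 = \frac{4321}{2}$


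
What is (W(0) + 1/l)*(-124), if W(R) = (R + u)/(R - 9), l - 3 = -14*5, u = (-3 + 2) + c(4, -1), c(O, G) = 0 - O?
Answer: -40424/603 ≈ -67.038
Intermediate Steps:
c(O, G) = -O
u = -5 (u = (-3 + 2) - 1*4 = -1 - 4 = -5)
l = -67 (l = 3 - 14*5 = 3 - 70 = -67)
W(R) = (-5 + R)/(-9 + R) (W(R) = (R - 5)/(R - 9) = (-5 + R)/(-9 + R))
(W(0) + 1/l)*(-124) = ((-5 + 0)/(-9 + 0) + 1/(-67))*(-124) = (-5/(-9) - 1/67)*(-124) = (-⅑*(-5) - 1/67)*(-124) = (5/9 - 1/67)*(-124) = (326/603)*(-124) = -40424/603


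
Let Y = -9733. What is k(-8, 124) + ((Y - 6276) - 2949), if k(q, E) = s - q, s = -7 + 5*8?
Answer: -18917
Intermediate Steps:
s = 33 (s = -7 + 40 = 33)
k(q, E) = 33 - q
k(-8, 124) + ((Y - 6276) - 2949) = (33 - 1*(-8)) + ((-9733 - 6276) - 2949) = (33 + 8) + (-16009 - 2949) = 41 - 18958 = -18917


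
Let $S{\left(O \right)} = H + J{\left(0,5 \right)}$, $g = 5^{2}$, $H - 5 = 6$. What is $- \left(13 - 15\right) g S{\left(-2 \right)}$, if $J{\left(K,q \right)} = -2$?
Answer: $450$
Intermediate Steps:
$H = 11$ ($H = 5 + 6 = 11$)
$g = 25$
$S{\left(O \right)} = 9$ ($S{\left(O \right)} = 11 - 2 = 9$)
$- \left(13 - 15\right) g S{\left(-2 \right)} = - \left(13 - 15\right) 25 \cdot 9 = - \left(-2\right) 25 \cdot 9 = - \left(-50\right) 9 = \left(-1\right) \left(-450\right) = 450$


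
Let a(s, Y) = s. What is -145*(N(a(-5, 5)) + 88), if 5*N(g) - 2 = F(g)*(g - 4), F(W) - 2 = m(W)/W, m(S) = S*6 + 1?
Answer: -53911/5 ≈ -10782.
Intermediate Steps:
m(S) = 1 + 6*S (m(S) = 6*S + 1 = 1 + 6*S)
F(W) = 2 + (1 + 6*W)/W
N(g) = ⅖ + (-4 + g)*(8 + 1/g)/5 (N(g) = ⅖ + ((8 + 1/g)*(g - 4))/5 = ⅖ + ((8 + 1/g)*(-4 + g))/5 = ⅖ + ((-4 + g)*(8 + 1/g))/5 = ⅖ + (-4 + g)*(8 + 1/g)/5)
-145*(N(a(-5, 5)) + 88) = -145*((⅕)*(-4 - 29*(-5) + 8*(-5)²)/(-5) + 88) = -145*((⅕)*(-⅕)*(-4 + 145 + 8*25) + 88) = -145*((⅕)*(-⅕)*(-4 + 145 + 200) + 88) = -145*((⅕)*(-⅕)*341 + 88) = -145*(-341/25 + 88) = -145*1859/25 = -53911/5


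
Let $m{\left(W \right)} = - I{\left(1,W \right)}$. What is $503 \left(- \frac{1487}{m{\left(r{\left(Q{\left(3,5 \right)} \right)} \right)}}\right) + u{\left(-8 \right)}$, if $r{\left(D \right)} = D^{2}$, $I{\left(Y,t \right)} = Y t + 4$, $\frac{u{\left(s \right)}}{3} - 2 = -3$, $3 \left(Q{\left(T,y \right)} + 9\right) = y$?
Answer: $\frac{6730089}{520} \approx 12942.0$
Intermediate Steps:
$Q{\left(T,y \right)} = -9 + \frac{y}{3}$
$u{\left(s \right)} = -3$ ($u{\left(s \right)} = 6 + 3 \left(-3\right) = 6 - 9 = -3$)
$I{\left(Y,t \right)} = 4 + Y t$
$m{\left(W \right)} = -4 - W$ ($m{\left(W \right)} = - (4 + 1 W) = - (4 + W) = -4 - W$)
$503 \left(- \frac{1487}{m{\left(r{\left(Q{\left(3,5 \right)} \right)} \right)}}\right) + u{\left(-8 \right)} = 503 \left(- \frac{1487}{-4 - \left(-9 + \frac{1}{3} \cdot 5\right)^{2}}\right) - 3 = 503 \left(- \frac{1487}{-4 - \left(-9 + \frac{5}{3}\right)^{2}}\right) - 3 = 503 \left(- \frac{1487}{-4 - \left(- \frac{22}{3}\right)^{2}}\right) - 3 = 503 \left(- \frac{1487}{-4 - \frac{484}{9}}\right) - 3 = 503 \left(- \frac{1487}{- \frac{520}{9}}\right) - 3 = 503 \left(\left(-1487\right) \left(- \frac{9}{520}\right)\right) - 3 = 503 \cdot \frac{13383}{520} - 3 = \frac{6731649}{520} - 3 = \frac{6730089}{520}$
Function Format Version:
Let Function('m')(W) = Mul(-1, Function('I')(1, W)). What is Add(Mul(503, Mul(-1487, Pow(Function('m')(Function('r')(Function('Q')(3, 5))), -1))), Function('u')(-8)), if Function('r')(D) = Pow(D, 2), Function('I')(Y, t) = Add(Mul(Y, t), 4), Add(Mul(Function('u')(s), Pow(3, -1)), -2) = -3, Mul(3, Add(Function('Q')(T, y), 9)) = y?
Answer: Rational(6730089, 520) ≈ 12942.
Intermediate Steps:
Function('Q')(T, y) = Add(-9, Mul(Rational(1, 3), y))
Function('u')(s) = -3 (Function('u')(s) = Add(6, Mul(3, -3)) = Add(6, -9) = -3)
Function('I')(Y, t) = Add(4, Mul(Y, t))
Function('m')(W) = Add(-4, Mul(-1, W)) (Function('m')(W) = Mul(-1, Add(4, Mul(1, W))) = Mul(-1, Add(4, W)) = Add(-4, Mul(-1, W)))
Add(Mul(503, Mul(-1487, Pow(Function('m')(Function('r')(Function('Q')(3, 5))), -1))), Function('u')(-8)) = Add(Mul(503, Mul(-1487, Pow(Add(-4, Mul(-1, Pow(Add(-9, Mul(Rational(1, 3), 5)), 2))), -1))), -3) = Add(Mul(503, Mul(-1487, Pow(Add(-4, Mul(-1, Pow(Add(-9, Rational(5, 3)), 2))), -1))), -3) = Add(Mul(503, Mul(-1487, Pow(Add(-4, Mul(-1, Pow(Rational(-22, 3), 2))), -1))), -3) = Add(Mul(503, Mul(-1487, Pow(Add(-4, Mul(-1, Rational(484, 9))), -1))), -3) = Add(Mul(503, Mul(-1487, Pow(Add(-4, Rational(-484, 9)), -1))), -3) = Add(Mul(503, Mul(-1487, Pow(Rational(-520, 9), -1))), -3) = Add(Mul(503, Mul(-1487, Rational(-9, 520))), -3) = Add(Mul(503, Rational(13383, 520)), -3) = Add(Rational(6731649, 520), -3) = Rational(6730089, 520)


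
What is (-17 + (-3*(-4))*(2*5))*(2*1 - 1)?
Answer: 103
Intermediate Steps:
(-17 + (-3*(-4))*(2*5))*(2*1 - 1) = (-17 + 12*10)*(2 - 1) = (-17 + 120)*1 = 103*1 = 103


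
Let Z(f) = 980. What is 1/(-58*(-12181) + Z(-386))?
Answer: 1/707478 ≈ 1.4135e-6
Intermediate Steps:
1/(-58*(-12181) + Z(-386)) = 1/(-58*(-12181) + 980) = 1/(706498 + 980) = 1/707478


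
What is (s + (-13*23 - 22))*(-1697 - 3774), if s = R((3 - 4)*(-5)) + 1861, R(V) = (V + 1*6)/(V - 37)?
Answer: -269550699/32 ≈ -8.4235e+6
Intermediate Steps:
R(V) = (6 + V)/(-37 + V) (R(V) = (V + 6)/(-37 + V) = (6 + V)/(-37 + V))
s = 59541/32 (s = (6 + (3 - 4)*(-5))/(-37 + (3 - 4)*(-5)) + 1861 = (6 - 1*(-5))/(-37 - 1*(-5)) + 1861 = (6 + 5)/(-37 + 5) + 1861 = 11/(-32) + 1861 = -1/32*11 + 1861 = -11/32 + 1861 = 59541/32 ≈ 1860.7)
(s + (-13*23 - 22))*(-1697 - 3774) = (59541/32 + (-13*23 - 22))*(-1697 - 3774) = (59541/32 + (-299 - 22))*(-5471) = (59541/32 - 321)*(-5471) = (49269/32)*(-5471) = -269550699/32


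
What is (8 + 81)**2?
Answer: 7921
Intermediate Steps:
(8 + 81)**2 = 89**2 = 7921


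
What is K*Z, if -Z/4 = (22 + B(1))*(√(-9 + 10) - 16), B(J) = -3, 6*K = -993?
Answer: -188670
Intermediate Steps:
K = -331/2 (K = (⅙)*(-993) = -331/2 ≈ -165.50)
Z = 1140 (Z = -4*(22 - 3)*(√(-9 + 10) - 16) = -76*(√1 - 16) = -76*(1 - 16) = -76*(-15) = -4*(-285) = 1140)
K*Z = -331/2*1140 = -188670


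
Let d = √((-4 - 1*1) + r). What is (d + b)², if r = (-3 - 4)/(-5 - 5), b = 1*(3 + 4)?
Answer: (70 + I*√430)²/100 ≈ 44.7 + 29.031*I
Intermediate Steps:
b = 7 (b = 1*7 = 7)
r = 7/10 (r = -7/(-10) = -7*(-⅒) = 7/10 ≈ 0.70000)
d = I*√430/10 (d = √((-4 - 1*1) + 7/10) = √((-4 - 1) + 7/10) = √(-5 + 7/10) = √(-43/10) = I*√430/10 ≈ 2.0736*I)
(d + b)² = (I*√430/10 + 7)² = (7 + I*√430/10)²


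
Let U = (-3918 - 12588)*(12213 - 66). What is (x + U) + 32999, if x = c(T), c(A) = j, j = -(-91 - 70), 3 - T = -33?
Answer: -200465222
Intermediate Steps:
U = -200498382 (U = -16506*12147 = -200498382)
T = 36 (T = 3 - 1*(-33) = 3 + 33 = 36)
j = 161 (j = -1*(-161) = 161)
c(A) = 161
x = 161
(x + U) + 32999 = (161 - 200498382) + 32999 = -200498221 + 32999 = -200465222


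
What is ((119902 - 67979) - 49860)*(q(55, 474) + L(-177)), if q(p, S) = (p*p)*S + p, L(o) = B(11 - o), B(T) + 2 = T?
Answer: 2958529733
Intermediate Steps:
B(T) = -2 + T
L(o) = 9 - o (L(o) = -2 + (11 - o) = 9 - o)
q(p, S) = p + S*p² (q(p, S) = p²*S + p = S*p² + p = p + S*p²)
((119902 - 67979) - 49860)*(q(55, 474) + L(-177)) = ((119902 - 67979) - 49860)*(55*(1 + 474*55) + (9 - 1*(-177))) = (51923 - 49860)*(55*(1 + 26070) + (9 + 177)) = 2063*(55*26071 + 186) = 2063*(1433905 + 186) = 2063*1434091 = 2958529733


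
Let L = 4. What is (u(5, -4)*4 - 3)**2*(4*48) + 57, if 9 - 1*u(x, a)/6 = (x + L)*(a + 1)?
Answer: 142333689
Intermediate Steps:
u(x, a) = 54 - 6*(1 + a)*(4 + x) (u(x, a) = 54 - 6*(x + 4)*(a + 1) = 54 - 6*(4 + x)*(1 + a) = 54 - 6*(1 + a)*(4 + x))
(u(5, -4)*4 - 3)**2*(4*48) + 57 = ((30 - 24*(-4) - 6*5 - 6*(-4)*5)*4 - 3)**2*(4*48) + 57 = ((30 + 96 - 30 + 120)*4 - 3)**2*192 + 57 = (216*4 - 3)**2*192 + 57 = (864 - 3)**2*192 + 57 = 861**2*192 + 57 = 741321*192 + 57 = 142333632 + 57 = 142333689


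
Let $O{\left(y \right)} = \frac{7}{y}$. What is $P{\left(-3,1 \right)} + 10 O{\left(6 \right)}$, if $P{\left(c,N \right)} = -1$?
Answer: $\frac{32}{3} \approx 10.667$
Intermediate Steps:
$P{\left(-3,1 \right)} + 10 O{\left(6 \right)} = -1 + 10 \cdot \frac{7}{6} = -1 + \frac{35}{3} = \frac{32}{3}$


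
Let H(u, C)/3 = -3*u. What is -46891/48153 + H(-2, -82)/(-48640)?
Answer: -1140822497/1171080960 ≈ -0.97416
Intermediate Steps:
H(u, C) = -9*u (H(u, C) = 3*(-3*u) = -9*u)
-46891/48153 + H(-2, -82)/(-48640) = -46891/48153 - 9*(-2)/(-48640) = -46891*1/48153 + 18*(-1/48640) = -46891/48153 - 9/24320 = -1140822497/1171080960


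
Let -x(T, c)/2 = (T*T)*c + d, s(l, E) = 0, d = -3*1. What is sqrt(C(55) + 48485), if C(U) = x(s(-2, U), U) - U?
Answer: 2*sqrt(12109) ≈ 220.08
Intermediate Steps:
d = -3
x(T, c) = 6 - 2*c*T**2 (x(T, c) = -2*((T*T)*c - 3) = -2*(T**2*c - 3) = -2*(c*T**2 - 3) = -2*(-3 + c*T**2) = 6 - 2*c*T**2)
C(U) = 6 - U (C(U) = (6 - 2*U*0**2) - U = (6 - 2*U*0) - U = (6 + 0) - U = 6 - U)
sqrt(C(55) + 48485) = sqrt((6 - 1*55) + 48485) = sqrt((6 - 55) + 48485) = sqrt(-49 + 48485) = sqrt(48436) = 2*sqrt(12109)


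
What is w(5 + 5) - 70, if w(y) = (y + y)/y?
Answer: -68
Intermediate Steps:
w(y) = 2 (w(y) = (2*y)/y = 2)
w(5 + 5) - 70 = 2 - 70 = -68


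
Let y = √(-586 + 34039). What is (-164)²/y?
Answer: 26896*√413/3717 ≈ 147.05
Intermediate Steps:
y = 9*√413 (y = √33453 = 9*√413 ≈ 182.90)
(-164)²/y = (-164)²/((9*√413)) = 26896*(√413/3717) = 26896*√413/3717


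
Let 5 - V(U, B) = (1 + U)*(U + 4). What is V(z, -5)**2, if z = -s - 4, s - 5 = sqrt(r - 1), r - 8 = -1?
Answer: 2695 + 1066*sqrt(6) ≈ 5306.2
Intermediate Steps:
r = 7 (r = 8 - 1 = 7)
s = 5 + sqrt(6) (s = 5 + sqrt(7 - 1) = 5 + sqrt(6) ≈ 7.4495)
z = -9 - sqrt(6) (z = -(5 + sqrt(6)) - 4 = (-5 - sqrt(6)) - 4 = -9 - sqrt(6) ≈ -11.449)
V(U, B) = 5 - (1 + U)*(4 + U) (V(U, B) = 5 - (1 + U)*(U + 4) = 5 - (1 + U)*(4 + U))
V(z, -5)**2 = (1 - (-9 - sqrt(6))**2 - 5*(-9 - sqrt(6)))**2 = (1 - (-9 - sqrt(6))**2 + (45 + 5*sqrt(6)))**2 = (46 - (-9 - sqrt(6))**2 + 5*sqrt(6))**2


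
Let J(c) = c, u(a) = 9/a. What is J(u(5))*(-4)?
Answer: -36/5 ≈ -7.2000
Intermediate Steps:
J(u(5))*(-4) = (9/5)*(-4) = -36/5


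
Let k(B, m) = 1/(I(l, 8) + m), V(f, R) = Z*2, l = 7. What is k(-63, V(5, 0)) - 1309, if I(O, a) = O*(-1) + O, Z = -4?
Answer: -10473/8 ≈ -1309.1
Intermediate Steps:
I(O, a) = 0 (I(O, a) = -O + O = 0)
V(f, R) = -8 (V(f, R) = -4*2 = -8)
k(B, m) = 1/m (k(B, m) = 1/(0 + m) = 1/m)
k(-63, V(5, 0)) - 1309 = 1/(-8) - 1309 = -⅛ - 1309 = -10473/8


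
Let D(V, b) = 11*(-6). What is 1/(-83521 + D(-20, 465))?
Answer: -1/83587 ≈ -1.1964e-5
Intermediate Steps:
D(V, b) = -66
1/(-83521 + D(-20, 465)) = 1/(-83521 - 66) = 1/(-83587) = -1/83587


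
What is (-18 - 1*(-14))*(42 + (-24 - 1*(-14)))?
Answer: -128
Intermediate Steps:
(-18 - 1*(-14))*(42 + (-24 - 1*(-14))) = (-18 + 14)*(42 + (-24 + 14)) = -4*(42 - 10) = -4*32 = -128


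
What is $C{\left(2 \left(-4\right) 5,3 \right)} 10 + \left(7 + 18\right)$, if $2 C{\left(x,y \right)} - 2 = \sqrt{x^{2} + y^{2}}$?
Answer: $35 + 5 \sqrt{1609} \approx 235.56$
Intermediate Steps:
$C{\left(x,y \right)} = 1 + \frac{\sqrt{x^{2} + y^{2}}}{2}$
$C{\left(2 \left(-4\right) 5,3 \right)} 10 + \left(7 + 18\right) = \left(1 + \frac{\sqrt{\left(2 \left(-4\right) 5\right)^{2} + 3^{2}}}{2}\right) 10 + \left(7 + 18\right) = \left(1 + \frac{\sqrt{\left(\left(-8\right) 5\right)^{2} + 9}}{2}\right) 10 + 25 = \left(1 + \frac{\sqrt{\left(-40\right)^{2} + 9}}{2}\right) 10 + 25 = \left(1 + \frac{\sqrt{1600 + 9}}{2}\right) 10 + 25 = \left(1 + \frac{\sqrt{1609}}{2}\right) 10 + 25 = \left(10 + 5 \sqrt{1609}\right) + 25 = 35 + 5 \sqrt{1609}$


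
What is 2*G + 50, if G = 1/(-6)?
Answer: 149/3 ≈ 49.667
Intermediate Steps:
G = -⅙ ≈ -0.16667
2*G + 50 = 2*(-⅙) + 50 = -⅓ + 50 = 149/3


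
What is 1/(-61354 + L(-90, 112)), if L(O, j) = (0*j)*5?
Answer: -1/61354 ≈ -1.6299e-5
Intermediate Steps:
L(O, j) = 0 (L(O, j) = 0*5 = 0)
1/(-61354 + L(-90, 112)) = 1/(-61354 + 0) = 1/(-61354) = -1/61354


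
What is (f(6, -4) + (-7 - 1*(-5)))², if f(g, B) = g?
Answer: 16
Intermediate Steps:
(f(6, -4) + (-7 - 1*(-5)))² = (6 + (-7 - 1*(-5)))² = (6 + (-7 + 5))² = (6 - 2)² = 4² = 16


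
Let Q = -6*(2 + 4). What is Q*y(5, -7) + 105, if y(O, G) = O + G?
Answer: 177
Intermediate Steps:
y(O, G) = G + O
Q = -36 (Q = -6*6 = -36)
Q*y(5, -7) + 105 = -36*(-7 + 5) + 105 = -36*(-2) + 105 = 72 + 105 = 177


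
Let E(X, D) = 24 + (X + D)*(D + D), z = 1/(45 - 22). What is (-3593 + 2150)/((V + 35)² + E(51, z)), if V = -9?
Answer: -254449/124216 ≈ -2.0484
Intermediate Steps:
z = 1/23 ≈ 0.043478
E(X, D) = 24 + 2*D*(D + X) (E(X, D) = 24 + (D + X)*(2*D) = 24 + 2*D*(D + X))
(-3593 + 2150)/((V + 35)² + E(51, z)) = (-3593 + 2150)/((-9 + 35)² + (24 + 2*(1/23)² + 2*(1/23)*51)) = -1443/(26² + (24 + 2*(1/529) + 102/23)) = -1443/(676 + (24 + 2/529 + 102/23)) = -1443/(676 + 15044/529) = -1443/372648/529 = -1443*529/372648 = -254449/124216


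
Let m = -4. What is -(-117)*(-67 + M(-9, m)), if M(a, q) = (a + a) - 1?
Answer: -10062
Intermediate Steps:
M(a, q) = -1 + 2*a (M(a, q) = 2*a - 1 = -1 + 2*a)
-(-117)*(-67 + M(-9, m)) = -(-117)*(-67 + (-1 + 2*(-9))) = -(-117)*(-67 + (-1 - 18)) = -(-117)*(-67 - 19) = -(-117)*(-86) = -1*10062 = -10062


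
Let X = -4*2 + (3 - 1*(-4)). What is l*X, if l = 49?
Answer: -49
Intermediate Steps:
X = -1 (X = -8 + (3 + 4) = -8 + 7 = -1)
l*X = 49*(-1) = -49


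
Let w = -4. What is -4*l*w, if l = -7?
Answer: -112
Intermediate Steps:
-4*l*w = -4*(-7*(-4)) = -112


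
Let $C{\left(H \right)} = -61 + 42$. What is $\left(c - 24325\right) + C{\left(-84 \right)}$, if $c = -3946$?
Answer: $-28290$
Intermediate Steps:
$C{\left(H \right)} = -19$
$\left(c - 24325\right) + C{\left(-84 \right)} = \left(-3946 - 24325\right) - 19 = -28271 - 19 = -28290$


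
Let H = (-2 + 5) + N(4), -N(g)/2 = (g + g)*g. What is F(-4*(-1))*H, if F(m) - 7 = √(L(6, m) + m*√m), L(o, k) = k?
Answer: -427 - 122*√3 ≈ -638.31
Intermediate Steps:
N(g) = -4*g² (N(g) = -2*(g + g)*g = -2*2*g*g = -4*g²)
F(m) = 7 + √(m + m^(3/2)) (F(m) = 7 + √(m + m*√m) = 7 + √(m + m^(3/2)))
H = -61 (H = (-2 + 5) - 4*4² = 3 - 4*16 = 3 - 64 = -61)
F(-4*(-1))*H = (7 + √(-4*(-1) + (-4*(-1))^(3/2)))*(-61) = (7 + √(4 + 4^(3/2)))*(-61) = (7 + √(4 + 8))*(-61) = (7 + √12)*(-61) = (7 + 2*√3)*(-61) = -427 - 122*√3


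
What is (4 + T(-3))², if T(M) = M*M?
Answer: 169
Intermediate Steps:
T(M) = M²
(4 + T(-3))² = (4 + (-3)²)² = (4 + 9)² = 13² = 169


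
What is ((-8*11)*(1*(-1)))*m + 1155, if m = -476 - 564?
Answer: -90365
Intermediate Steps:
m = -1040
((-8*11)*(1*(-1)))*m + 1155 = ((-8*11)*(1*(-1)))*(-1040) + 1155 = -88*(-1)*(-1040) + 1155 = 88*(-1040) + 1155 = -91520 + 1155 = -90365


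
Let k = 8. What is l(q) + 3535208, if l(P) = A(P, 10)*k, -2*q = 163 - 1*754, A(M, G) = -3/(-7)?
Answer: 24746480/7 ≈ 3.5352e+6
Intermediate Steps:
A(M, G) = 3/7 (A(M, G) = -3*(-⅐) = 3/7)
q = 591/2 (q = -(163 - 1*754)/2 = -(163 - 754)/2 = -½*(-591) = 591/2 ≈ 295.50)
l(P) = 24/7 (l(P) = (3/7)*8 = 24/7)
l(q) + 3535208 = 24/7 + 3535208 = 24746480/7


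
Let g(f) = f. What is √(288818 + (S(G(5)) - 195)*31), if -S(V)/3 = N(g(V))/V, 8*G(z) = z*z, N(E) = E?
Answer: 2*√70670 ≈ 531.68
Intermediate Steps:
G(z) = z²/8 (G(z) = (z*z)/8 = z²/8)
S(V) = -3 (S(V) = -3*V/V = -3*1 = -3)
√(288818 + (S(G(5)) - 195)*31) = √(288818 + (-3 - 195)*31) = √(288818 - 198*31) = √(288818 - 6138) = √282680 = 2*√70670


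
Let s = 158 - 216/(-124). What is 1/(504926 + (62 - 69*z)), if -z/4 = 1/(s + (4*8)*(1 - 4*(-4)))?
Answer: 1818/918068897 ≈ 1.9802e-6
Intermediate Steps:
s = 4952/31 (s = 158 - 216*(-1/124) = 158 + 54/31 = 4952/31 ≈ 159.74)
z = -31/5454 (z = -4/(4952/31 + (4*8)*(1 - 4*(-4))) = -4/(4952/31 + 32*(1 + 16)) = -4/(4952/31 + 32*17) = -4/(4952/31 + 544) = -4/21816/31 = -4*31/21816 = -31/5454 ≈ -0.0056839)
1/(504926 + (62 - 69*z)) = 1/(504926 + (62 - 69*(-31/5454))) = 1/(504926 + (62 + 713/1818)) = 1/(504926 + 113429/1818) = 1/(918068897/1818) = 1818/918068897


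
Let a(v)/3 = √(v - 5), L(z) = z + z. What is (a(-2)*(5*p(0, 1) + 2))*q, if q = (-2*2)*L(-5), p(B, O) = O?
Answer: 840*I*√7 ≈ 2222.4*I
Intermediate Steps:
L(z) = 2*z
a(v) = 3*√(-5 + v) (a(v) = 3*√(v - 5) = 3*√(-5 + v))
q = 40 (q = (-2*2)*(2*(-5)) = -4*(-10) = 40)
(a(-2)*(5*p(0, 1) + 2))*q = ((3*√(-5 - 2))*(5*1 + 2))*40 = ((3*√(-7))*(5 + 2))*40 = ((3*(I*√7))*7)*40 = ((3*I*√7)*7)*40 = (21*I*√7)*40 = 840*I*√7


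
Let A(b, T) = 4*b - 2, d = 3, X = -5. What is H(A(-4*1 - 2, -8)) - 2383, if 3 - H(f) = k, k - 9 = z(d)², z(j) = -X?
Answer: -2414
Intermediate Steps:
z(j) = 5 (z(j) = -1*(-5) = 5)
A(b, T) = -2 + 4*b
k = 34 (k = 9 + 5² = 9 + 25 = 34)
H(f) = -31 (H(f) = 3 - 1*34 = 3 - 34 = -31)
H(A(-4*1 - 2, -8)) - 2383 = -31 - 2383 = -2414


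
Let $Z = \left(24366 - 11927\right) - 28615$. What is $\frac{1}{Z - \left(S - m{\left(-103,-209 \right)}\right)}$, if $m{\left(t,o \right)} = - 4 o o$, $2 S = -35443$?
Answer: $- \frac{2}{346357} \approx -5.7744 \cdot 10^{-6}$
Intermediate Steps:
$S = - \frac{35443}{2}$ ($S = \frac{1}{2} \left(-35443\right) = - \frac{35443}{2} \approx -17722.0$)
$m{\left(t,o \right)} = - 4 o^{2}$
$Z = -16176$ ($Z = 12439 - 28615 = -16176$)
$\frac{1}{Z - \left(S - m{\left(-103,-209 \right)}\right)} = \frac{1}{-16176 - \left(- \frac{35443}{2} + 4 \left(-209\right)^{2}\right)} = \frac{1}{-16176 + \left(\left(-4\right) 43681 + \frac{35443}{2}\right)} = \frac{1}{-16176 + \left(-174724 + \frac{35443}{2}\right)} = \frac{1}{-16176 - \frac{314005}{2}} = \frac{1}{- \frac{346357}{2}} = - \frac{2}{346357}$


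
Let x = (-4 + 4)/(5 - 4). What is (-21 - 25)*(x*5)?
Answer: 0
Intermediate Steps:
x = 0 (x = 0/1 = 0*1 = 0)
(-21 - 25)*(x*5) = (-21 - 25)*(0*5) = -46*0 = 0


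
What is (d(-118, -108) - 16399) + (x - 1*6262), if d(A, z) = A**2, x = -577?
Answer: -9314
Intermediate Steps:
(d(-118, -108) - 16399) + (x - 1*6262) = ((-118)**2 - 16399) + (-577 - 1*6262) = (13924 - 16399) + (-577 - 6262) = -2475 - 6839 = -9314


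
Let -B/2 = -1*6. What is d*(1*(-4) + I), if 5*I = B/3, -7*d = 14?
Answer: 32/5 ≈ 6.4000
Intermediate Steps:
B = 12 (B = -(-2)*6 = -2*(-6) = 12)
d = -2 (d = -⅐*14 = -2)
I = ⅘ (I = (12/3)/5 = (12*(⅓))/5 = (⅕)*4 = ⅘ ≈ 0.80000)
d*(1*(-4) + I) = -2*(1*(-4) + ⅘) = -2*(-4 + ⅘) = -2*(-16/5) = 32/5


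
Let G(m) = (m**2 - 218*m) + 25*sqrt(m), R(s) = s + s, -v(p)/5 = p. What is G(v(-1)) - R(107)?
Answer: -1279 + 25*sqrt(5) ≈ -1223.1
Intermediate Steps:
v(p) = -5*p
R(s) = 2*s
G(m) = m**2 - 218*m + 25*sqrt(m)
G(v(-1)) - R(107) = ((-5*(-1))**2 - (-1090)*(-1) + 25*sqrt(-5*(-1))) - 2*107 = (5**2 - 218*5 + 25*sqrt(5)) - 1*214 = (25 - 1090 + 25*sqrt(5)) - 214 = (-1065 + 25*sqrt(5)) - 214 = -1279 + 25*sqrt(5)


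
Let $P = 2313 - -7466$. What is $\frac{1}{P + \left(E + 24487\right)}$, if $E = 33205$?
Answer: $\frac{1}{67471} \approx 1.4821 \cdot 10^{-5}$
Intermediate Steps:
$P = 9779$ ($P = 2313 + 7466 = 9779$)
$\frac{1}{P + \left(E + 24487\right)} = \frac{1}{9779 + \left(33205 + 24487\right)} = \frac{1}{9779 + 57692} = \frac{1}{67471}$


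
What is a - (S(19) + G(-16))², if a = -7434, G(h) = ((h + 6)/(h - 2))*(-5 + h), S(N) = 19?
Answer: -67390/9 ≈ -7487.8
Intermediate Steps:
G(h) = (-5 + h)*(6 + h)/(-2 + h) (G(h) = ((6 + h)/(-2 + h))*(-5 + h) = (-5 + h)*(6 + h)/(-2 + h))
a - (S(19) + G(-16))² = -7434 - (19 + (-30 - 16 + (-16)²)/(-2 - 16))² = -7434 - (19 + (-30 - 16 + 256)/(-18))² = -7434 - (19 - 1/18*210)² = -7434 - (19 - 35/3)² = -7434 - (22/3)² = -7434 - 1*484/9 = -7434 - 484/9 = -67390/9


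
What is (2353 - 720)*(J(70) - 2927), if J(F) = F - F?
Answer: -4779791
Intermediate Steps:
J(F) = 0
(2353 - 720)*(J(70) - 2927) = (2353 - 720)*(0 - 2927) = 1633*(-2927) = -4779791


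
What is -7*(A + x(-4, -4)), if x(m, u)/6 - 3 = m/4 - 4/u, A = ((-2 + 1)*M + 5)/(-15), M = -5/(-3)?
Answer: -1120/9 ≈ -124.44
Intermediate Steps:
M = 5/3 (M = -5*(-1/3) = 5/3 ≈ 1.6667)
A = -2/9 (A = ((-2 + 1)*(5/3) + 5)/(-15) = (-1*5/3 + 5)*(-1/15) = (-5/3 + 5)*(-1/15) = (10/3)*(-1/15) = -2/9 ≈ -0.22222)
x(m, u) = 18 - 24/u + 3*m/2 (x(m, u) = 18 + 6*(m/4 - 4/u) = 18 + 6*(-4/u + m/4) = 18 + (-24/u + 3*m/2) = 18 - 24/u + 3*m/2)
-7*(A + x(-4, -4)) = -7*(-2/9 + (18 - 24/(-4) + (3/2)*(-4))) = -7*(-2/9 + (18 - 24*(-1/4) - 6)) = -7*(-2/9 + (18 + 6 - 6)) = -7*(-2/9 + 18) = -7*160/9 = -1120/9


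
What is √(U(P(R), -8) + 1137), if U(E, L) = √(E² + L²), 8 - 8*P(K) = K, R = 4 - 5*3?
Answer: √(18192 + 2*√4457)/4 ≈ 33.843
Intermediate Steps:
R = -11 (R = 4 - 15 = -11)
P(K) = 1 - K/8
√(U(P(R), -8) + 1137) = √(√((1 - ⅛*(-11))² + (-8)²) + 1137) = √(√((1 + 11/8)² + 64) + 1137) = √(√((19/8)² + 64) + 1137) = √(√(361/64 + 64) + 1137) = √(√(4457/64) + 1137) = √(√4457/8 + 1137) = √(1137 + √4457/8)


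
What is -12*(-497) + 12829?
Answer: 18793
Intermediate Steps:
-12*(-497) + 12829 = 5964 + 12829 = 18793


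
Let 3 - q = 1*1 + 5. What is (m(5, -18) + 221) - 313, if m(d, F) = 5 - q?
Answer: -84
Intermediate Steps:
q = -3 (q = 3 - (1*1 + 5) = 3 - (1 + 5) = 3 - 1*6 = 3 - 6 = -3)
m(d, F) = 8 (m(d, F) = 5 - 1*(-3) = 5 + 3 = 8)
(m(5, -18) + 221) - 313 = (8 + 221) - 313 = 229 - 313 = -84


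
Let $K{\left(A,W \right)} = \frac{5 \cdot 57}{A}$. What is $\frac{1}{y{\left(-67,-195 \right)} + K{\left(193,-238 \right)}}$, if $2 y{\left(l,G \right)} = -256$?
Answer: $- \frac{193}{24419} \approx -0.0079037$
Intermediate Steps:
$y{\left(l,G \right)} = -128$ ($y{\left(l,G \right)} = \frac{1}{2} \left(-256\right) = -128$)
$K{\left(A,W \right)} = \frac{285}{A}$
$\frac{1}{y{\left(-67,-195 \right)} + K{\left(193,-238 \right)}} = \frac{1}{-128 + \frac{285}{193}} = \frac{1}{- \frac{24419}{193}} = - \frac{193}{24419}$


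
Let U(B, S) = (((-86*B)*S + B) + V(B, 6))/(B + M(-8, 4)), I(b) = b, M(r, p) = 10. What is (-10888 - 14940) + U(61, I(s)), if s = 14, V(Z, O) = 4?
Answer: -1907167/71 ≈ -26862.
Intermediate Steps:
U(B, S) = (4 + B - 86*B*S)/(10 + B) (U(B, S) = (((-86*B)*S + B) + 4)/(B + 10) = ((-86*B*S + B) + 4)/(10 + B) = ((B - 86*B*S) + 4)/(10 + B) = (4 + B - 86*B*S)/(10 + B))
(-10888 - 14940) + U(61, I(s)) = (-10888 - 14940) + (4 + 61 - 86*61*14)/(10 + 61) = -25828 + (4 + 61 - 73444)/71 = -25828 + (1/71)*(-73379) = -25828 - 73379/71 = -1907167/71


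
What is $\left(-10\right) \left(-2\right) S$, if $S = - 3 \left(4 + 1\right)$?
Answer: $-300$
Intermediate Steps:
$S = -15$ ($S = \left(-3\right) 5 = -15$)
$\left(-10\right) \left(-2\right) S = \left(-10\right) \left(-2\right) \left(-15\right) = 20 \left(-15\right) = -300$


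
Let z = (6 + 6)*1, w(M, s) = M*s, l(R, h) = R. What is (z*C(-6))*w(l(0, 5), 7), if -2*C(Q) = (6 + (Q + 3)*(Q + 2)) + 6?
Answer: 0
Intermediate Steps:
C(Q) = -6 - (2 + Q)*(3 + Q)/2 (C(Q) = -((6 + (Q + 3)*(Q + 2)) + 6)/2 = -((6 + (3 + Q)*(2 + Q)) + 6)/2 = -((6 + (2 + Q)*(3 + Q)) + 6)/2 = -(12 + (2 + Q)*(3 + Q))/2 = -6 - (2 + Q)*(3 + Q)/2)
z = 12 (z = 12*1 = 12)
(z*C(-6))*w(l(0, 5), 7) = (12*(-9 - 5/2*(-6) - 1/2*(-6)**2))*(0*7) = (12*(-9 + 15 - 1/2*36))*0 = (12*(-9 + 15 - 18))*0 = (12*(-12))*0 = -144*0 = 0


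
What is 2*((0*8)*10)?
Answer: 0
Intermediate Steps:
2*((0*8)*10) = 2*(0*10) = 2*0 = 0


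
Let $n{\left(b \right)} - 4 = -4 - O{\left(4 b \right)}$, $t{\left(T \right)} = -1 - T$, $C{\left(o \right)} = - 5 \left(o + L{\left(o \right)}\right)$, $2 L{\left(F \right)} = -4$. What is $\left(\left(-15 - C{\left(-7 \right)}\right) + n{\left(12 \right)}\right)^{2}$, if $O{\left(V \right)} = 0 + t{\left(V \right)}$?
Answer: $121$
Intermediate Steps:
$L{\left(F \right)} = -2$ ($L{\left(F \right)} = \frac{1}{2} \left(-4\right) = -2$)
$C{\left(o \right)} = 10 - 5 o$ ($C{\left(o \right)} = - 5 \left(o - 2\right) = - 5 \left(-2 + o\right) = 10 - 5 o$)
$O{\left(V \right)} = -1 - V$ ($O{\left(V \right)} = 0 - \left(1 + V\right) = -1 - V$)
$n{\left(b \right)} = 1 + 4 b$ ($n{\left(b \right)} = 4 - \left(3 - 4 b\right) = 4 + \left(-4 + \left(1 + 4 b\right)\right) = 4 + \left(-3 + 4 b\right) = 1 + 4 b$)
$\left(\left(-15 - C{\left(-7 \right)}\right) + n{\left(12 \right)}\right)^{2} = \left(\left(-15 - \left(10 - -35\right)\right) + \left(1 + 4 \cdot 12\right)\right)^{2} = \left(\left(-15 - \left(10 + 35\right)\right) + \left(1 + 48\right)\right)^{2} = \left(\left(-15 - 45\right) + 49\right)^{2} = \left(-60 + 49\right)^{2} = \left(-11\right)^{2} = 121$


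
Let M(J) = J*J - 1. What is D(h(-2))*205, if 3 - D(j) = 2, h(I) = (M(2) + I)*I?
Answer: 205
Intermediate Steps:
M(J) = -1 + J² (M(J) = J² - 1 = -1 + J²)
h(I) = I*(3 + I) (h(I) = ((-1 + 2²) + I)*I = ((-1 + 4) + I)*I = (3 + I)*I = I*(3 + I))
D(j) = 1 (D(j) = 3 - 1*2 = 3 - 2 = 1)
D(h(-2))*205 = 1*205 = 205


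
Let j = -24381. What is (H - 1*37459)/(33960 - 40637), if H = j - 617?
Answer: 62457/6677 ≈ 9.3540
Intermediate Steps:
H = -24998 (H = -24381 - 617 = -24998)
(H - 1*37459)/(33960 - 40637) = (-24998 - 1*37459)/(33960 - 40637) = (-24998 - 37459)/(-6677) = -62457*(-1/6677) = 62457/6677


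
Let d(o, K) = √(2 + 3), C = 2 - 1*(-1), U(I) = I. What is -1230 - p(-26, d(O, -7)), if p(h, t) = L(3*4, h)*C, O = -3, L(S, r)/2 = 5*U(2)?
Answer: -1290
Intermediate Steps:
L(S, r) = 20 (L(S, r) = 2*(5*2) = 2*10 = 20)
C = 3 (C = 2 + 1 = 3)
d(o, K) = √5
p(h, t) = 60 (p(h, t) = 20*3 = 60)
-1230 - p(-26, d(O, -7)) = -1230 - 1*60 = -1230 - 60 = -1290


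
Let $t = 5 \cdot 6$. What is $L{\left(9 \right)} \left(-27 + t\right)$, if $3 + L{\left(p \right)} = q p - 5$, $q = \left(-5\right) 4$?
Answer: $-564$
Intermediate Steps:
$q = -20$
$t = 30$
$L{\left(p \right)} = -8 - 20 p$ ($L{\left(p \right)} = -3 - \left(5 + 20 p\right) = -8 - 20 p$)
$L{\left(9 \right)} \left(-27 + t\right) = \left(-8 - 180\right) \left(-27 + 30\right) = \left(-8 - 180\right) 3 = \left(-188\right) 3 = -564$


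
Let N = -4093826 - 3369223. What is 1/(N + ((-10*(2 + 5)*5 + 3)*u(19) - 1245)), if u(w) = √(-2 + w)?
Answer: -7464294/55715682871483 + 347*√17/55715682871483 ≈ -1.3395e-7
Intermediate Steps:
N = -7463049
1/(N + ((-10*(2 + 5)*5 + 3)*u(19) - 1245)) = 1/(-7463049 + ((-10*(2 + 5)*5 + 3)*√(-2 + 19) - 1245)) = 1/(-7463049 + ((-70*5 + 3)*√17 - 1245)) = 1/(-7463049 + ((-10*35 + 3)*√17 - 1245)) = 1/(-7463049 + ((-350 + 3)*√17 - 1245)) = 1/(-7463049 + (-347*√17 - 1245)) = 1/(-7463049 + (-1245 - 347*√17)) = 1/(-7464294 - 347*√17)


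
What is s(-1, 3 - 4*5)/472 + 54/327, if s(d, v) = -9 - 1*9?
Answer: 3267/25724 ≈ 0.12700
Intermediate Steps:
s(d, v) = -18 (s(d, v) = -9 - 9 = -18)
s(-1, 3 - 4*5)/472 + 54/327 = -18/472 + 54/327 = -18*1/472 + 54*(1/327) = -9/236 + 18/109 = 3267/25724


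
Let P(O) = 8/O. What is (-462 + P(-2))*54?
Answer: -25164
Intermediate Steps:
(-462 + P(-2))*54 = (-462 + 8/(-2))*54 = (-462 + 8*(-1/2))*54 = (-462 - 4)*54 = -466*54 = -25164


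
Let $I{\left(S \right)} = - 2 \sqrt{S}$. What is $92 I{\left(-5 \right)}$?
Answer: $- 184 i \sqrt{5} \approx - 411.44 i$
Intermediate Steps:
$92 I{\left(-5 \right)} = 92 \left(- 2 \sqrt{-5}\right) = 92 \left(- 2 i \sqrt{5}\right) = - 184 i \sqrt{5}$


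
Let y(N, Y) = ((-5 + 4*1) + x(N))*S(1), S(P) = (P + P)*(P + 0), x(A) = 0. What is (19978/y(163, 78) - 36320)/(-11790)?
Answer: 46309/11790 ≈ 3.9278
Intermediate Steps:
S(P) = 2*P**2 (S(P) = (2*P)*P = 2*P**2)
y(N, Y) = -2 (y(N, Y) = ((-5 + 4*1) + 0)*(2*1**2) = ((-5 + 4) + 0)*(2*1) = (-1 + 0)*2 = -1*2 = -2)
(19978/y(163, 78) - 36320)/(-11790) = (19978/(-2) - 36320)/(-11790) = (19978*(-1/2) - 36320)*(-1/11790) = (-9989 - 36320)*(-1/11790) = -46309*(-1/11790) = 46309/11790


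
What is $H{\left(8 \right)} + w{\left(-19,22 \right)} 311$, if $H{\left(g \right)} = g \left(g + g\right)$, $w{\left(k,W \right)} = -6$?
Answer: $-1738$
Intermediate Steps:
$H{\left(g \right)} = 2 g^{2}$ ($H{\left(g \right)} = g 2 g = 2 g^{2}$)
$H{\left(8 \right)} + w{\left(-19,22 \right)} 311 = 2 \cdot 8^{2} - 1866 = 2 \cdot 64 - 1866 = 128 - 1866 = -1738$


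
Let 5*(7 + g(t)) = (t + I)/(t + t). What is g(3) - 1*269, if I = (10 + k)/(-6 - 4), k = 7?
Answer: -82787/300 ≈ -275.96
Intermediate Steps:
I = -17/10 (I = (10 + 7)/(-6 - 4) = 17/(-10) = 17*(-⅒) = -17/10 ≈ -1.7000)
g(t) = -7 + (-17/10 + t)/(10*t) (g(t) = -7 + ((t - 17/10)/(t + t))/5 = -7 + ((-17/10 + t)/((2*t)))/5 = -7 + ((-17/10 + t)*(1/(2*t)))/5 = -7 + ((-17/10 + t)/(2*t))/5 = -7 + (-17/10 + t)/(10*t))
g(3) - 1*269 = (1/100)*(-17 - 690*3)/3 - 1*269 = (1/100)*(⅓)*(-17 - 2070) - 269 = (1/100)*(⅓)*(-2087) - 269 = -2087/300 - 269 = -82787/300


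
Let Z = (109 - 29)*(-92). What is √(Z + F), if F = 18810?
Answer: 5*√458 ≈ 107.00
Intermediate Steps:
Z = -7360 (Z = 80*(-92) = -7360)
√(Z + F) = √(-7360 + 18810) = √11450 = 5*√458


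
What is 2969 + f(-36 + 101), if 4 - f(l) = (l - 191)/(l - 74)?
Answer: 2959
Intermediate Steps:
f(l) = 4 - (-191 + l)/(-74 + l) (f(l) = 4 - (l - 191)/(l - 74) = 4 - (-191 + l)/(-74 + l))
2969 + f(-36 + 101) = 2969 + 3*(-35 + (-36 + 101))/(-74 + (-36 + 101)) = 2969 + 3*(-35 + 65)/(-74 + 65) = 2969 + 3*30/(-9) = 2969 + 3*(-1/9)*30 = 2969 - 10 = 2959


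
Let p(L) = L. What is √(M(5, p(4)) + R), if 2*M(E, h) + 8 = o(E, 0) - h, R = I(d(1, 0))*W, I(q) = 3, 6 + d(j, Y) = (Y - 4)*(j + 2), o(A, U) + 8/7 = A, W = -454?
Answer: 15*I*√1190/14 ≈ 36.96*I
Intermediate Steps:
o(A, U) = -8/7 + A
d(j, Y) = -6 + (-4 + Y)*(2 + j) (d(j, Y) = -6 + (Y - 4)*(j + 2) = -6 + (-4 + Y)*(2 + j))
R = -1362 (R = 3*(-454) = -1362)
M(E, h) = -32/7 + E/2 - h/2 (M(E, h) = -4 + ((-8/7 + E) - h)/2 = -4 + (-8/7 + E - h)/2 = -4 + (-4/7 + E/2 - h/2) = -32/7 + E/2 - h/2)
√(M(5, p(4)) + R) = √((-32/7 + (½)*5 - ½*4) - 1362) = √((-32/7 + 5/2 - 2) - 1362) = √(-57/14 - 1362) = √(-19125/14) = 15*I*√1190/14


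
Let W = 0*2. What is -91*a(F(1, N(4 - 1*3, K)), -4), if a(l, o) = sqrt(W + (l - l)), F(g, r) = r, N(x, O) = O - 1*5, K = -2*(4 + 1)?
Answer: 0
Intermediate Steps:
K = -10 (K = -2*5 = -10)
N(x, O) = -5 + O (N(x, O) = O - 5 = -5 + O)
W = 0
a(l, o) = 0 (a(l, o) = sqrt(0 + (l - l)) = sqrt(0 + 0) = sqrt(0) = 0)
-91*a(F(1, N(4 - 1*3, K)), -4) = -91*0 = 0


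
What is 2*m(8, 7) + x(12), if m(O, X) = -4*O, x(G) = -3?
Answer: -67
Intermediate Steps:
2*m(8, 7) + x(12) = 2*(-4*8) - 3 = 2*(-32) - 3 = -64 - 3 = -67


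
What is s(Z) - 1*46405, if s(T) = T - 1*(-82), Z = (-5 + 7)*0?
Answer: -46323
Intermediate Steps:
Z = 0 (Z = 2*0 = 0)
s(T) = 82 + T (s(T) = T + 82 = 82 + T)
s(Z) - 1*46405 = (82 + 0) - 1*46405 = 82 - 46405 = -46323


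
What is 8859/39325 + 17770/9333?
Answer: 781486297/367020225 ≈ 2.1293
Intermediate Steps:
8859/39325 + 17770/9333 = 781486297/367020225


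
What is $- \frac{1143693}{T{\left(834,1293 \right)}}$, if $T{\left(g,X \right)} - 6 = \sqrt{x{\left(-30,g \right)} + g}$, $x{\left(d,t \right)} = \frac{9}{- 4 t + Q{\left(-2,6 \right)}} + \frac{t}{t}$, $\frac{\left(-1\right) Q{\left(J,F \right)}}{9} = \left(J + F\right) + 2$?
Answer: $\frac{7754238540}{902867} - \frac{1143693 \sqrt{1066208110}}{902867} \approx -32774.0$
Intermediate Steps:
$Q{\left(J,F \right)} = -18 - 9 F - 9 J$ ($Q{\left(J,F \right)} = - 9 \left(\left(J + F\right) + 2\right) = - 9 \left(\left(F + J\right) + 2\right) = - 9 \left(2 + F + J\right) = -18 - 9 F - 9 J$)
$x{\left(d,t \right)} = 1 + \frac{9}{-54 - 4 t}$ ($x{\left(d,t \right)} = \frac{9}{- 4 t - 54} + \frac{t}{t} = \frac{9}{- 4 t - 54} + 1 = \frac{9}{-54 - 4 t} + 1 = 1 + \frac{9}{-54 - 4 t}$)
$T{\left(g,X \right)} = 6 + \sqrt{g + \frac{45 + 4 g}{2 \left(27 + 2 g\right)}}$ ($T{\left(g,X \right)} = 6 + \sqrt{\frac{45 + 4 g}{2 \left(27 + 2 g\right)} + g} = 6 + \sqrt{g + \frac{45 + 4 g}{2 \left(27 + 2 g\right)}}$)
$- \frac{1143693}{T{\left(834,1293 \right)}} = - \frac{1143693}{6 + \frac{\sqrt{2} \sqrt{\frac{45 + 4 \cdot 834^{2} + 58 \cdot 834}{27 + 2 \cdot 834}}}{2}} = - \frac{1143693}{6 + \frac{\sqrt{2} \sqrt{\frac{45 + 4 \cdot 695556 + 48372}{27 + 1668}}}{2}} = - \frac{1143693}{6 + \frac{\sqrt{2} \sqrt{\frac{45 + 2782224 + 48372}{1695}}}{2}} = - \frac{1143693}{6 + \frac{\sqrt{2} \sqrt{\frac{1}{1695} \cdot 2830641}}{2}} = - \frac{1143693}{6 + \frac{\sqrt{2} \sqrt{\frac{943547}{565}}}{2}} = - \frac{1143693}{6 + \frac{\sqrt{2} \frac{\sqrt{533104055}}{565}}{2}} = - \frac{1143693}{6 + \frac{\sqrt{1066208110}}{1130}}$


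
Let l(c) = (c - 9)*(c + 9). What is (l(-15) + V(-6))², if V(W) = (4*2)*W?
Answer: 9216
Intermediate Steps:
l(c) = (-9 + c)*(9 + c)
V(W) = 8*W
(l(-15) + V(-6))² = ((-81 + (-15)²) + 8*(-6))² = ((-81 + 225) - 48)² = (144 - 48)² = 96² = 9216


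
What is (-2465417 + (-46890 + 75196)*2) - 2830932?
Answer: -5239737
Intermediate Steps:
(-2465417 + (-46890 + 75196)*2) - 2830932 = (-2465417 + 28306*2) - 2830932 = (-2465417 + 56612) - 2830932 = -2408805 - 2830932 = -5239737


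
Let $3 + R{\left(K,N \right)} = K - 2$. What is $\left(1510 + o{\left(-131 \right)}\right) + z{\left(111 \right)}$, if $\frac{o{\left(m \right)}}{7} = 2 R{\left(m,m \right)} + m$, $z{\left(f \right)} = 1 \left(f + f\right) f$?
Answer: $23331$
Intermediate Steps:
$R{\left(K,N \right)} = -5 + K$ ($R{\left(K,N \right)} = -3 + \left(K - 2\right) = -3 + \left(-2 + K\right) = -5 + K$)
$z{\left(f \right)} = 2 f^{2}$ ($z{\left(f \right)} = 1 \cdot 2 f f = 2 f f = 2 f^{2}$)
$o{\left(m \right)} = -70 + 21 m$ ($o{\left(m \right)} = 7 \left(2 \left(-5 + m\right) + m\right) = 7 \left(\left(-10 + 2 m\right) + m\right) = 7 \left(-10 + 3 m\right) = -70 + 21 m$)
$\left(1510 + o{\left(-131 \right)}\right) + z{\left(111 \right)} = \left(1510 + \left(-70 + 21 \left(-131\right)\right)\right) + 2 \cdot 111^{2} = \left(1510 - 2821\right) + 2 \cdot 12321 = \left(1510 - 2821\right) + 24642 = -1311 + 24642 = 23331$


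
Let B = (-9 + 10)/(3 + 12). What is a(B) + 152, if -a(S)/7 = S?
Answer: 2273/15 ≈ 151.53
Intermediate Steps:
B = 1/15 ≈ 0.066667
a(S) = -7*S
a(B) + 152 = -7*1/15 + 152 = -7/15 + 152 = 2273/15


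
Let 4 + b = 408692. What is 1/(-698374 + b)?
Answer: -1/289686 ≈ -3.4520e-6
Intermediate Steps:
b = 408688 (b = -4 + 408692 = 408688)
1/(-698374 + b) = 1/(-698374 + 408688) = 1/(-289686) = -1/289686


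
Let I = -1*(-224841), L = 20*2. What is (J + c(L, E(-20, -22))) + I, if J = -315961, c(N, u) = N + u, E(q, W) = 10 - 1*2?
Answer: -91072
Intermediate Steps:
E(q, W) = 8 (E(q, W) = 10 - 2 = 8)
L = 40
I = 224841
(J + c(L, E(-20, -22))) + I = (-315961 + (40 + 8)) + 224841 = (-315961 + 48) + 224841 = -315913 + 224841 = -91072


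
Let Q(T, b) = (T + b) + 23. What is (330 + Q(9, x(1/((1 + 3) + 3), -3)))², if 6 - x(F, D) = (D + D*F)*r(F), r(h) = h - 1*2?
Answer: 313998400/2401 ≈ 1.3078e+5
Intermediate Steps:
r(h) = -2 + h (r(h) = h - 2 = -2 + h)
x(F, D) = 6 - (-2 + F)*(D + D*F) (x(F, D) = 6 - (D + D*F)*(-2 + F) = 6 - (-2 + F)*(D + D*F))
Q(T, b) = 23 + T + b
(330 + Q(9, x(1/((1 + 3) + 3), -3)))² = (330 + (23 + 9 + (6 - 1*(-3)*(-2 + 1/((1 + 3) + 3)) - 1*(-3)*(-2 + 1/((1 + 3) + 3))/((1 + 3) + 3))))² = (330 + (23 + 9 + (6 - 1*(-3)*(-2 + 1/(4 + 3)) - 1*(-3)*(-2 + 1/(4 + 3))/(4 + 3))))² = (330 + (23 + 9 + (6 - 1*(-3)*(-2 + 1/7) - 1*(-3)*(-2 + 1/7)/7)))² = (330 + (23 + 9 + (6 - 1*(-3)*(-2 + ⅐) - 1*(-3)*⅐*(-2 + ⅐))))² = (330 + (23 + 9 + (6 - 1*(-3)*(-13/7) - 1*(-3)*⅐*(-13/7))))² = (330 + (23 + 9 + (6 - 39/7 - 39/49)))² = (330 + (23 + 9 - 18/49))² = (330 + 1550/49)² = (17720/49)² = 313998400/2401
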